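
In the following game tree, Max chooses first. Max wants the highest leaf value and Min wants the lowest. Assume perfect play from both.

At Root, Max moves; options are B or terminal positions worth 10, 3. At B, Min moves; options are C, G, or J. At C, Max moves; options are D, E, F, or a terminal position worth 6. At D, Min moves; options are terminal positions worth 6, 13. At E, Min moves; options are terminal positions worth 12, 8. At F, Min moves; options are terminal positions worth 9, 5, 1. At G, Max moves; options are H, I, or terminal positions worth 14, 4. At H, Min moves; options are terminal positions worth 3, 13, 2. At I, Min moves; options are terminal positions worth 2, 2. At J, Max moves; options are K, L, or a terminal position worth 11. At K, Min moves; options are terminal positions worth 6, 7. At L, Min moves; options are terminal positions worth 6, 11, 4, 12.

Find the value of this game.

D (Min): min(6, 13) = 6
E (Min): min(12, 8) = 8
F (Min): min(9, 5, 1) = 1
C (Max): max(6, 8, 1, 6) = 8
H (Min): min(3, 13, 2) = 2
I (Min): min(2, 2) = 2
G (Max): max(2, 2, 14, 4) = 14
K (Min): min(6, 7) = 6
L (Min): min(6, 11, 4, 12) = 4
J (Max): max(6, 4, 11) = 11
B (Min): min(8, 14, 11) = 8
Root (Max): max(8, 10, 3) = 10

10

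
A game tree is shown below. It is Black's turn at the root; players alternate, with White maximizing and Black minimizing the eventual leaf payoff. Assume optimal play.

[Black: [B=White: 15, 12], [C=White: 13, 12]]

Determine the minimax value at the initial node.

13

B (White): max(15, 12) = 15
C (White): max(13, 12) = 13
Root (Black): min(15, 13) = 13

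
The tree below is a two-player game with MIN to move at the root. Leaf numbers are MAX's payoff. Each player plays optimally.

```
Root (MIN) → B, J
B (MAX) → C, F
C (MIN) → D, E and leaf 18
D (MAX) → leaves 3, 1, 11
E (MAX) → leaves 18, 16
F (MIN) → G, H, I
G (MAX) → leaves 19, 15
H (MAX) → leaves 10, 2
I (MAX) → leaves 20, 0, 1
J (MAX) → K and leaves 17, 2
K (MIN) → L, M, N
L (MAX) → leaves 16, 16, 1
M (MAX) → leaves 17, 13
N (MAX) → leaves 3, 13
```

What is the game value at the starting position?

11

D (MAX): max(3, 1, 11) = 11
E (MAX): max(18, 16) = 18
C (MIN): min(11, 18, 18) = 11
G (MAX): max(19, 15) = 19
H (MAX): max(10, 2) = 10
I (MAX): max(20, 0, 1) = 20
F (MIN): min(19, 10, 20) = 10
B (MAX): max(11, 10) = 11
L (MAX): max(16, 16, 1) = 16
M (MAX): max(17, 13) = 17
N (MAX): max(3, 13) = 13
K (MIN): min(16, 17, 13) = 13
J (MAX): max(13, 17, 2) = 17
Root (MIN): min(11, 17) = 11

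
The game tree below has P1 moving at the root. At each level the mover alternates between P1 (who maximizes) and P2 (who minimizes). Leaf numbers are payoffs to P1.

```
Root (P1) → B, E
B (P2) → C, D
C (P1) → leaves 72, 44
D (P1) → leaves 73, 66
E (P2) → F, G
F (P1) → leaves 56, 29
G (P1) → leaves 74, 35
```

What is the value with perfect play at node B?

72

C: max(72, 44) = 72
D: max(73, 66) = 73
B: min(72, 73) = 72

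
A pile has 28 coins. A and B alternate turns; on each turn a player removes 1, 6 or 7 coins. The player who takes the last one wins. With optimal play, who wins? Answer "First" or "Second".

Second

Mark each pile size as W (mover wins) or L (mover loses):
i:   0  1  2  3  4  5  6  7  8  9 10 11 12 13 14 15 16 17 18 19 20 21 22 23 24 25 26 27 28
     L  W  L  W  L  W  W  W  W  W  W  W  L  W  L  W  L  W  W  W  W  W  W  W  L  W  L  W  L
Position 28 is L, so the second player wins.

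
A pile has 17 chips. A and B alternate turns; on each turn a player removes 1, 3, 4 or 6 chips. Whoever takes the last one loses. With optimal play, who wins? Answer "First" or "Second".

i:   0  1  2  3  4  5  6  7  8  9 10 11 12 13 14 15 16 17
     W  L  W  L  W  W  W  W  L  W  L  W  W  W  W  L  W  L
Position 17 is L, so the second player wins.

Second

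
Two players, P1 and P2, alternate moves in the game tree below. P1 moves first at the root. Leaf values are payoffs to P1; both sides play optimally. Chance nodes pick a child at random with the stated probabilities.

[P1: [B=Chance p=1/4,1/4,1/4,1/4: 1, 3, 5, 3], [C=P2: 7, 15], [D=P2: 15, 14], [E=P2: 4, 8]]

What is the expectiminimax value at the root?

B (Chance): 1/4·1 + 1/4·3 + 1/4·5 + 1/4·3 = 3
C (P2): min(7, 15) = 7
D (P2): min(15, 14) = 14
E (P2): min(4, 8) = 4
Root (P1): max(3, 7, 14, 4) = 14

14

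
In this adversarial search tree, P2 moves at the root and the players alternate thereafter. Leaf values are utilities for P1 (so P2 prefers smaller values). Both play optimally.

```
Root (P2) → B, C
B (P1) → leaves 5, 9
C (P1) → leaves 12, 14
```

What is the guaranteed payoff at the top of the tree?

B (P1): max(5, 9) = 9
C (P1): max(12, 14) = 14
Root (P2): min(9, 14) = 9

9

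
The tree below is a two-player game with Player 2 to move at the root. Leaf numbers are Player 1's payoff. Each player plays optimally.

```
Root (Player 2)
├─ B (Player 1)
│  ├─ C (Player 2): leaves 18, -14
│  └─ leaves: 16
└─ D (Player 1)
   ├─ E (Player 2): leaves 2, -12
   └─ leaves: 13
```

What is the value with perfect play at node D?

13

E: min(2, -12) = -12
D: max(-12, 13) = 13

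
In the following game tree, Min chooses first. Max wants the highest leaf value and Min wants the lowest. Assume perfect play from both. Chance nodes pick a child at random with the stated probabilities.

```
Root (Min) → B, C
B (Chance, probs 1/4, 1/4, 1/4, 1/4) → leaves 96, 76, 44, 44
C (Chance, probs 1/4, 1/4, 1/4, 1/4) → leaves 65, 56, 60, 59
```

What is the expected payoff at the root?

B (Chance): 1/4·96 + 1/4·76 + 1/4·44 + 1/4·44 = 65
C (Chance): 1/4·65 + 1/4·56 + 1/4·60 + 1/4·59 = 60
Root (Min): min(65, 60) = 60

60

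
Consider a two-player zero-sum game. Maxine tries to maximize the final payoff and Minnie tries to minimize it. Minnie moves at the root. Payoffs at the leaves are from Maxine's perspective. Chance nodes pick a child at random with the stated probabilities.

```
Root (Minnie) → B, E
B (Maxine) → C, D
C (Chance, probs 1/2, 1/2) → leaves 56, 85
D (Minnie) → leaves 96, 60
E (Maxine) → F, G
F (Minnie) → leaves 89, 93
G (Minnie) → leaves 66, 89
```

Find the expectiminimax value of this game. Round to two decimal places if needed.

70.5

C (Chance): 1/2·56 + 1/2·85 = 70.5
D (Minnie): min(96, 60) = 60
B (Maxine): max(70.5, 60) = 70.5
F (Minnie): min(89, 93) = 89
G (Minnie): min(66, 89) = 66
E (Maxine): max(89, 66) = 89
Root (Minnie): min(70.5, 89) = 70.5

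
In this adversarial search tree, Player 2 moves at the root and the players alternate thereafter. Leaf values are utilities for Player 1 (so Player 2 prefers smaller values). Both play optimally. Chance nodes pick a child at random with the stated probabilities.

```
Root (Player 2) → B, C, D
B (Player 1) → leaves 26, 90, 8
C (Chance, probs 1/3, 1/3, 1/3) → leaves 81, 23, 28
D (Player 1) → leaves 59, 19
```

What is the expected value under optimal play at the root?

B (Player 1): max(26, 90, 8) = 90
C (Chance): 1/3·81 + 1/3·23 + 1/3·28 = 44
D (Player 1): max(59, 19) = 59
Root (Player 2): min(90, 44, 59) = 44

44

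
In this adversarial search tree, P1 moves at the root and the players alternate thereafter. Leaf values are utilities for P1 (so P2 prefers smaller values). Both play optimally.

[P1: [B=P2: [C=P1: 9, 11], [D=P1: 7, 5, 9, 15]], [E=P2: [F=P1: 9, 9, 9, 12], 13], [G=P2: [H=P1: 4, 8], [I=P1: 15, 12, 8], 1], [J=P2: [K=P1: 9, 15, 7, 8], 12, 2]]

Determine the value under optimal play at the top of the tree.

12

C (P1): max(9, 11) = 11
D (P1): max(7, 5, 9, 15) = 15
B (P2): min(11, 15) = 11
F (P1): max(9, 9, 9, 12) = 12
E (P2): min(12, 13) = 12
H (P1): max(4, 8) = 8
I (P1): max(15, 12, 8) = 15
G (P2): min(8, 15, 1) = 1
K (P1): max(9, 15, 7, 8) = 15
J (P2): min(15, 12, 2) = 2
Root (P1): max(11, 12, 1, 2) = 12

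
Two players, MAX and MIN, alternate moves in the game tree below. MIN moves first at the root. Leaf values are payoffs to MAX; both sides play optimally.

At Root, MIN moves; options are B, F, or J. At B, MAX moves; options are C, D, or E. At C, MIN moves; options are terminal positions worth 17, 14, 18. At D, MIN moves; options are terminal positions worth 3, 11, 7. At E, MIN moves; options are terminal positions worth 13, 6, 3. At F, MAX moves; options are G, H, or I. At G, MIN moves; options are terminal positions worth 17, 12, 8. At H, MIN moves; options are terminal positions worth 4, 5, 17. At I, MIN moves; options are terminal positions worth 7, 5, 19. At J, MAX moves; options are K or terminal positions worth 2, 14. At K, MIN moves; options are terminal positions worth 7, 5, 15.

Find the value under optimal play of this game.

8

C (MIN): min(17, 14, 18) = 14
D (MIN): min(3, 11, 7) = 3
E (MIN): min(13, 6, 3) = 3
B (MAX): max(14, 3, 3) = 14
G (MIN): min(17, 12, 8) = 8
H (MIN): min(4, 5, 17) = 4
I (MIN): min(7, 5, 19) = 5
F (MAX): max(8, 4, 5) = 8
K (MIN): min(7, 5, 15) = 5
J (MAX): max(5, 2, 14) = 14
Root (MIN): min(14, 8, 14) = 8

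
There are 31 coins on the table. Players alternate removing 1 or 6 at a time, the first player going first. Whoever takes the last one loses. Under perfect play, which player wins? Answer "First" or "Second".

Second

W/L table (W = player to move can force a win):
i:   0  1  2  3  4  5  6  7  8  9 10 11 12 13 14 15 16 17 18 19 20 21 22 23 24 25 26 27 28 29 30 31
     W  L  W  L  W  L  W  W  L  W  L  W  L  W  W  L  W  L  W  L  W  W  L  W  L  W  L  W  W  L  W  L
Position 31 is L, so the second player wins.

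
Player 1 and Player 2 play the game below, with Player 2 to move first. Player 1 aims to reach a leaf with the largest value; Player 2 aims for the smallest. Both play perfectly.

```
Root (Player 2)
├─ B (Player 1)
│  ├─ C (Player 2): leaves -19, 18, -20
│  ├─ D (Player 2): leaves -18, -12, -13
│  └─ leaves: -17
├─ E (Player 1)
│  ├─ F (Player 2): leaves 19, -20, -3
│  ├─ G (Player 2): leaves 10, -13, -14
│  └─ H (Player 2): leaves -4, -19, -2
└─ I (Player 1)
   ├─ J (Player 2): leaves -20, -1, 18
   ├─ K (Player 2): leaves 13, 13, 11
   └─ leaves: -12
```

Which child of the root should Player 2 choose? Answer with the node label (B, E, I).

C (Player 2): min(-19, 18, -20) = -20
D (Player 2): min(-18, -12, -13) = -18
B (Player 1): max(-20, -18, -17) = -17
F (Player 2): min(19, -20, -3) = -20
G (Player 2): min(10, -13, -14) = -14
H (Player 2): min(-4, -19, -2) = -19
E (Player 1): max(-20, -14, -19) = -14
J (Player 2): min(-20, -1, 18) = -20
K (Player 2): min(13, 13, 11) = 11
I (Player 1): max(-20, 11, -12) = 11
Root (Player 2): min(-17, -14, 11) = -17
Player 2 picks the child with the lowest value: B (value -17).

B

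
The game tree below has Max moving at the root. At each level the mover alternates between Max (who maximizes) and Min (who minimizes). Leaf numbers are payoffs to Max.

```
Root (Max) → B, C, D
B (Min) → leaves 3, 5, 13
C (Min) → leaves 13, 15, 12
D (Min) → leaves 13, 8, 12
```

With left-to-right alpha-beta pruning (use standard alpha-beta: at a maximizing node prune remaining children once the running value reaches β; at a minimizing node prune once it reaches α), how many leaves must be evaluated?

8

B [α=-∞,β=+∞]: v=3
C [α=3,β=+∞]: v=12
D [α=12,β=+∞]: v=8 after child 2 ≤ α → α-cutoff, skip 1
Root [α=-∞,β=+∞]: v=12
Leaves evaluated: 8 of 9.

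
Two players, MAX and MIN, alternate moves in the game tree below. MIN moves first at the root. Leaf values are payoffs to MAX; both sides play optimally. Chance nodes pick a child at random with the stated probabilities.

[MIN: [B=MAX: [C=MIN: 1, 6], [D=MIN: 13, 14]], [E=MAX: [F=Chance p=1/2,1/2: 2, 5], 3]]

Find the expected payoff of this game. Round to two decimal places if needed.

C (MIN): min(1, 6) = 1
D (MIN): min(13, 14) = 13
B (MAX): max(1, 13) = 13
F (Chance): 1/2·2 + 1/2·5 = 3.5
E (MAX): max(3.5, 3) = 3.5
Root (MIN): min(13, 3.5) = 3.5

3.5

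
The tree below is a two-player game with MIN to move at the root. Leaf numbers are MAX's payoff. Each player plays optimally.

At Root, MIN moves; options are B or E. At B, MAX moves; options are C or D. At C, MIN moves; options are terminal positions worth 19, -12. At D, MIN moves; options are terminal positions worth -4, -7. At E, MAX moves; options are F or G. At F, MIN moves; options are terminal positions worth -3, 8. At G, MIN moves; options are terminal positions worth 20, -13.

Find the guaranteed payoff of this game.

C (MIN): min(19, -12) = -12
D (MIN): min(-4, -7) = -7
B (MAX): max(-12, -7) = -7
F (MIN): min(-3, 8) = -3
G (MIN): min(20, -13) = -13
E (MAX): max(-3, -13) = -3
Root (MIN): min(-7, -3) = -7

-7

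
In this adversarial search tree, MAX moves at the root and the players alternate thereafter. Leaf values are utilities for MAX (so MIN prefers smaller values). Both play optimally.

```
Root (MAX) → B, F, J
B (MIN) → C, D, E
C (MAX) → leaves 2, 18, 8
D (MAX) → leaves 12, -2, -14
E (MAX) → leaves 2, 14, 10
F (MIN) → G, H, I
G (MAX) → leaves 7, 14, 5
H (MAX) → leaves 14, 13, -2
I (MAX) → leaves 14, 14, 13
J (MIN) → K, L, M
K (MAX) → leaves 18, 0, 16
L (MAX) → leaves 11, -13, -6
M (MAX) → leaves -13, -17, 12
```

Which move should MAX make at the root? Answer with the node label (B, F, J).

C (MAX): max(2, 18, 8) = 18
D (MAX): max(12, -2, -14) = 12
E (MAX): max(2, 14, 10) = 14
B (MIN): min(18, 12, 14) = 12
G (MAX): max(7, 14, 5) = 14
H (MAX): max(14, 13, -2) = 14
I (MAX): max(14, 14, 13) = 14
F (MIN): min(14, 14, 14) = 14
K (MAX): max(18, 0, 16) = 18
L (MAX): max(11, -13, -6) = 11
M (MAX): max(-13, -17, 12) = 12
J (MIN): min(18, 11, 12) = 11
Root (MAX): max(12, 14, 11) = 14
MAX picks the child with the highest value: F (value 14).

F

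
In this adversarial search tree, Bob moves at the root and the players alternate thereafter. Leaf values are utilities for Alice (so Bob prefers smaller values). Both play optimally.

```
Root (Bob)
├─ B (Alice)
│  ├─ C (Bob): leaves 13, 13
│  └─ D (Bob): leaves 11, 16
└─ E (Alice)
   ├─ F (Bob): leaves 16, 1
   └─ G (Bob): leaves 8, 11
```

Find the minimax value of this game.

C (Bob): min(13, 13) = 13
D (Bob): min(11, 16) = 11
B (Alice): max(13, 11) = 13
F (Bob): min(16, 1) = 1
G (Bob): min(8, 11) = 8
E (Alice): max(1, 8) = 8
Root (Bob): min(13, 8) = 8

8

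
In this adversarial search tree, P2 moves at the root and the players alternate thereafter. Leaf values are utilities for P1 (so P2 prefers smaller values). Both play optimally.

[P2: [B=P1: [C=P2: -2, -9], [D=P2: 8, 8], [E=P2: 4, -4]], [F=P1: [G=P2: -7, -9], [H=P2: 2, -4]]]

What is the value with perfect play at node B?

C: min(-2, -9) = -9
D: min(8, 8) = 8
E: min(4, -4) = -4
B: max(-9, 8, -4) = 8

8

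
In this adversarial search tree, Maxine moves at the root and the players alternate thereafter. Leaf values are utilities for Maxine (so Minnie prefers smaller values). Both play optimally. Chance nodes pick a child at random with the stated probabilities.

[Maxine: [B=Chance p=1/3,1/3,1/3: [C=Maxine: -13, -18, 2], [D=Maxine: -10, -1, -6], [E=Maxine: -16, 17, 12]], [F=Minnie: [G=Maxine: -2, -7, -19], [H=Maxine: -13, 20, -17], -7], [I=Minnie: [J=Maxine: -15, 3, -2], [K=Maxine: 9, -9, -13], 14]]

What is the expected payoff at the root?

C (Maxine): max(-13, -18, 2) = 2
D (Maxine): max(-10, -1, -6) = -1
E (Maxine): max(-16, 17, 12) = 17
B (Chance): 1/3·2 + 1/3·-1 + 1/3·17 = 6
G (Maxine): max(-2, -7, -19) = -2
H (Maxine): max(-13, 20, -17) = 20
F (Minnie): min(-2, 20, -7) = -7
J (Maxine): max(-15, 3, -2) = 3
K (Maxine): max(9, -9, -13) = 9
I (Minnie): min(3, 9, 14) = 3
Root (Maxine): max(6, -7, 3) = 6

6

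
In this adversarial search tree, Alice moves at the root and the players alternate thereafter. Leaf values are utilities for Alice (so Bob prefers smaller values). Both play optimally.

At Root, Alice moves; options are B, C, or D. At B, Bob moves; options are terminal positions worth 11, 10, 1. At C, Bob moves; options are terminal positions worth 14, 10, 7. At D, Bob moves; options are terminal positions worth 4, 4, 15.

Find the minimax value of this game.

B (Bob): min(11, 10, 1) = 1
C (Bob): min(14, 10, 7) = 7
D (Bob): min(4, 4, 15) = 4
Root (Alice): max(1, 7, 4) = 7

7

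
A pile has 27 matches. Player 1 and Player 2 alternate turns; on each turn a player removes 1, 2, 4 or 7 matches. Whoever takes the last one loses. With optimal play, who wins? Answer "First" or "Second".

Mark each pile size as W (mover wins) or L (mover loses):
i:   0  1  2  3  4  5  6  7  8  9 10 11 12 13 14 15 16 17 18 19 20 21 22 23 24 25 26 27
     W  L  W  W  L  W  W  L  W  W  L  W  W  L  W  W  L  W  W  L  W  W  L  W  W  L  W  W
Position 27 is W, so the first player wins.

First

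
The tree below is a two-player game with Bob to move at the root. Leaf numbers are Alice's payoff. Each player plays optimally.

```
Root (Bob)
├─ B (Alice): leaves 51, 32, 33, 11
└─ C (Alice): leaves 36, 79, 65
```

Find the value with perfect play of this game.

B (Alice): max(51, 32, 33, 11) = 51
C (Alice): max(36, 79, 65) = 79
Root (Bob): min(51, 79) = 51

51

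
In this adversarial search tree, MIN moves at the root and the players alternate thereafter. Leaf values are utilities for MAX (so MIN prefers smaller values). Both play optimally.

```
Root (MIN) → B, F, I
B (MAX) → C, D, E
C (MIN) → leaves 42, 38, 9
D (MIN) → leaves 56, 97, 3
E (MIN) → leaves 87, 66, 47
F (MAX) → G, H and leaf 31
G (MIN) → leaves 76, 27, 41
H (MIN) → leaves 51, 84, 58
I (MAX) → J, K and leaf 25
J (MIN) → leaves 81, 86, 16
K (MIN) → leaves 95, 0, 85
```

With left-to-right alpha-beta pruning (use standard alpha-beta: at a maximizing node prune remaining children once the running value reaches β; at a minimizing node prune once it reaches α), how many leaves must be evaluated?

21

C [α=-∞,β=+∞]: v=9
D [α=9,β=+∞]: v=3
E [α=9,β=+∞]: v=47
B [α=-∞,β=+∞]: v=47
G [α=-∞,β=47]: v=27
H [α=27,β=47]: v=51
F [α=-∞,β=47]: v=51 after child 2 ≥ β → β-cutoff, skip 1
J [α=-∞,β=47]: v=16
K [α=16,β=47]: v=0 after child 2 ≤ α → α-cutoff, skip 1
I [α=-∞,β=47]: v=25
Root [α=-∞,β=+∞]: v=25
Leaves evaluated: 21 of 23.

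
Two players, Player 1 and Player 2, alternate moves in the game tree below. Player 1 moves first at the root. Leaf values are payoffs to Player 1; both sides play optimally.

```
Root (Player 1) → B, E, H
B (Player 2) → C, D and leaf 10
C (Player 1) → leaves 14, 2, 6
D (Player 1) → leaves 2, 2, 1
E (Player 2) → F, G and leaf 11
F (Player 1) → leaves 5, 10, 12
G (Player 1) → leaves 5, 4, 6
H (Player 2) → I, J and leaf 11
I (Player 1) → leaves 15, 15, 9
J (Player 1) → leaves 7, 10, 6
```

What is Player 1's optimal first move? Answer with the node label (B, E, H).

H

C (Player 1): max(14, 2, 6) = 14
D (Player 1): max(2, 2, 1) = 2
B (Player 2): min(14, 2, 10) = 2
F (Player 1): max(5, 10, 12) = 12
G (Player 1): max(5, 4, 6) = 6
E (Player 2): min(12, 6, 11) = 6
I (Player 1): max(15, 15, 9) = 15
J (Player 1): max(7, 10, 6) = 10
H (Player 2): min(15, 10, 11) = 10
Root (Player 1): max(2, 6, 10) = 10
Player 1 picks the child with the highest value: H (value 10).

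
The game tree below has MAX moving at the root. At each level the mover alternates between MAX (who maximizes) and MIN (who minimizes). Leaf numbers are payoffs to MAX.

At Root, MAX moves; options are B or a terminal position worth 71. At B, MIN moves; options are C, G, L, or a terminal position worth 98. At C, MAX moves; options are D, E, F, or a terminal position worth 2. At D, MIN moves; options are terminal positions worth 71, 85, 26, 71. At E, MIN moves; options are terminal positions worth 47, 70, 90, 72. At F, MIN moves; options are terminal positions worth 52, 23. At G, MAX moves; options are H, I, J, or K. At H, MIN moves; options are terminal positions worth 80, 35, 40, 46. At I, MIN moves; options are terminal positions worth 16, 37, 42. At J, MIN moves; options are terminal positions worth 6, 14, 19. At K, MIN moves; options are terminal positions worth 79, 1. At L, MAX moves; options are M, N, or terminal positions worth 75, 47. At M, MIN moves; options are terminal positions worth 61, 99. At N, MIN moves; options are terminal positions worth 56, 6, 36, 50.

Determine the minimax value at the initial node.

71

D (MIN): min(71, 85, 26, 71) = 26
E (MIN): min(47, 70, 90, 72) = 47
F (MIN): min(52, 23) = 23
C (MAX): max(26, 47, 23, 2) = 47
H (MIN): min(80, 35, 40, 46) = 35
I (MIN): min(16, 37, 42) = 16
J (MIN): min(6, 14, 19) = 6
K (MIN): min(79, 1) = 1
G (MAX): max(35, 16, 6, 1) = 35
M (MIN): min(61, 99) = 61
N (MIN): min(56, 6, 36, 50) = 6
L (MAX): max(61, 6, 75, 47) = 75
B (MIN): min(47, 35, 75, 98) = 35
Root (MAX): max(35, 71) = 71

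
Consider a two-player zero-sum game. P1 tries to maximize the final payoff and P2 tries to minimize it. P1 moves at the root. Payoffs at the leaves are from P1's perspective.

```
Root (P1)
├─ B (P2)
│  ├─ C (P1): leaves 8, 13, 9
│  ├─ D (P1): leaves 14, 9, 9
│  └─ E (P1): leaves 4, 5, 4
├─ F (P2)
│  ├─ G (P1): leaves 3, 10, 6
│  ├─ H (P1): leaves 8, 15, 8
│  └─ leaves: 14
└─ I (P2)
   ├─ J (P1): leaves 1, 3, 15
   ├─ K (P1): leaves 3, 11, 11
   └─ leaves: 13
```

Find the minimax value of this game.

C (P1): max(8, 13, 9) = 13
D (P1): max(14, 9, 9) = 14
E (P1): max(4, 5, 4) = 5
B (P2): min(13, 14, 5) = 5
G (P1): max(3, 10, 6) = 10
H (P1): max(8, 15, 8) = 15
F (P2): min(10, 15, 14) = 10
J (P1): max(1, 3, 15) = 15
K (P1): max(3, 11, 11) = 11
I (P2): min(15, 11, 13) = 11
Root (P1): max(5, 10, 11) = 11

11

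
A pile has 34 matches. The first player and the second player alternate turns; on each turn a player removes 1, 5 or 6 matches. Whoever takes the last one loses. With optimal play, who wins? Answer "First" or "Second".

Mark each pile size as W (mover wins) or L (mover loses):
i:   0  1  2  3  4  5  6  7  8  9 10 11 12 13 14 15 16 17 18 19 20 21 22 23 24 25 26 27 28 29 30 31 32 33 34
     W  L  W  L  W  L  W  W  W  W  W  W  L  W  L  W  L  W  W  W  W  W  W  L  W  L  W  L  W  W  W  W  W  W  L
Position 34 is L, so the second player wins.

Second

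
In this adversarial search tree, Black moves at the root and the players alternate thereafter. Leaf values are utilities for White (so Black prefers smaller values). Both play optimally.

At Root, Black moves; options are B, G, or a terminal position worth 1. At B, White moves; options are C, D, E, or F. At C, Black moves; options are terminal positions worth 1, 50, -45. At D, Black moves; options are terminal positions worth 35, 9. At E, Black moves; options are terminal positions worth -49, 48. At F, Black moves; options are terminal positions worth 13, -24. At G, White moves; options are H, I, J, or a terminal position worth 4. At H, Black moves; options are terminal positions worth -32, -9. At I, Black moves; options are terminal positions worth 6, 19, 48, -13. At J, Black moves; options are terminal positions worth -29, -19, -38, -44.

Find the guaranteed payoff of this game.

1

C (Black): min(1, 50, -45) = -45
D (Black): min(35, 9) = 9
E (Black): min(-49, 48) = -49
F (Black): min(13, -24) = -24
B (White): max(-45, 9, -49, -24) = 9
H (Black): min(-32, -9) = -32
I (Black): min(6, 19, 48, -13) = -13
J (Black): min(-29, -19, -38, -44) = -44
G (White): max(-32, -13, -44, 4) = 4
Root (Black): min(9, 4, 1) = 1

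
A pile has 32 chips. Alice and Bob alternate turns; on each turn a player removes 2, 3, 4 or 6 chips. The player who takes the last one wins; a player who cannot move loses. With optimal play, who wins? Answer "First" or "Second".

Second

W/L table (W = player to move can force a win):
i:   0  1  2  3  4  5  6  7  8  9 10 11 12 13 14 15 16 17 18 19 20 21 22 23 24 25 26 27 28 29 30 31 32
     L  L  W  W  W  W  W  W  L  L  W  W  W  W  W  W  L  L  W  W  W  W  W  W  L  L  W  W  W  W  W  W  L
Position 32 is L, so the second player wins.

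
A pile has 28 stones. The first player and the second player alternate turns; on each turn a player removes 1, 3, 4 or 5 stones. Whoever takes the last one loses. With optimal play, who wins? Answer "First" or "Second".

i:   0  1  2  3  4  5  6  7  8  9 10 11 12 13 14 15 16 17 18 19 20 21 22 23 24 25 26 27 28
     W  L  W  L  W  W  W  W  W  L  W  L  W  W  W  W  W  L  W  L  W  W  W  W  W  L  W  L  W
Position 28 is W, so the first player wins.

First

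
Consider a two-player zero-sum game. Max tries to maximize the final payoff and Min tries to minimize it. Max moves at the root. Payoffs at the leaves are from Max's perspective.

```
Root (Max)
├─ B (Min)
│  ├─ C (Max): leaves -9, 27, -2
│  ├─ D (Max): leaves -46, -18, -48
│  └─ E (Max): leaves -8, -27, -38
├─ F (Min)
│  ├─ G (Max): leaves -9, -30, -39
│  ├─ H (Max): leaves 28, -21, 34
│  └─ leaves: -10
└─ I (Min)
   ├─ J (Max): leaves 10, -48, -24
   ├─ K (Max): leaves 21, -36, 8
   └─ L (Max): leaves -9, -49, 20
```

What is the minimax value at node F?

-10

G: max(-9, -30, -39) = -9
H: max(28, -21, 34) = 34
F: min(-9, 34, -10) = -10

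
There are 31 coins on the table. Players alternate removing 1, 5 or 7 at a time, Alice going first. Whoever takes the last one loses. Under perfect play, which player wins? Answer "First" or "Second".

Second

W/L table (W = player to move can force a win):
i:   0  1  2  3  4  5  6  7  8  9 10 11 12 13 14 15 16 17 18 19 20 21 22 23 24 25 26 27 28 29 30 31
     W  L  W  L  W  L  W  L  W  L  W  L  W  L  W  L  W  L  W  L  W  L  W  L  W  L  W  L  W  L  W  L
Position 31 is L, so the second player wins.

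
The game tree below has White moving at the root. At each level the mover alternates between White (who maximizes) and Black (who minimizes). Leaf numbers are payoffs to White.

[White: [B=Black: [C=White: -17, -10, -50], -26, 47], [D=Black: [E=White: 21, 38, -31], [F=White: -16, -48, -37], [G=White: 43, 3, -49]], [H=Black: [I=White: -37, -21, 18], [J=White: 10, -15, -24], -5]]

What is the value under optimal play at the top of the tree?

-5

C (White): max(-17, -10, -50) = -10
B (Black): min(-10, -26, 47) = -26
E (White): max(21, 38, -31) = 38
F (White): max(-16, -48, -37) = -16
G (White): max(43, 3, -49) = 43
D (Black): min(38, -16, 43) = -16
I (White): max(-37, -21, 18) = 18
J (White): max(10, -15, -24) = 10
H (Black): min(18, 10, -5) = -5
Root (White): max(-26, -16, -5) = -5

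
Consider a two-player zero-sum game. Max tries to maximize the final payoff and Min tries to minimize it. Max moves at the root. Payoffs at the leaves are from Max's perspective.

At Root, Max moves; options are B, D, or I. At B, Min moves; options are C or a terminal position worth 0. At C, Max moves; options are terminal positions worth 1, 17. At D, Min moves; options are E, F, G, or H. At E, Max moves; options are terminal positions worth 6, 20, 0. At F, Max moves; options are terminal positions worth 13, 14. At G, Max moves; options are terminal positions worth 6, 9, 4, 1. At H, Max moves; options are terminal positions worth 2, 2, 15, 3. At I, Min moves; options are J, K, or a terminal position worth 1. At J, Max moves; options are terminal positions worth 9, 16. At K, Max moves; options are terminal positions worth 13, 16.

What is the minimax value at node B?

C: max(1, 17) = 17
B: min(17, 0) = 0

0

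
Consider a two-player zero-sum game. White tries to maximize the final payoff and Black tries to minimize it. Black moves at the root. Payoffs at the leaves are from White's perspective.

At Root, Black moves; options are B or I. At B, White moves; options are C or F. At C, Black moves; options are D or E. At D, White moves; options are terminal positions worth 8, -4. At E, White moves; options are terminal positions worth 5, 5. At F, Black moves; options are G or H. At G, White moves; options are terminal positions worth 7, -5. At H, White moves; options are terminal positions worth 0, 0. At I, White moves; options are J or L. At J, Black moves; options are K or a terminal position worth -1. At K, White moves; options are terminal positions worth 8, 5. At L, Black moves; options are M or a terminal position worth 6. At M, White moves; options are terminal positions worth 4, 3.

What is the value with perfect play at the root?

D (White): max(8, -4) = 8
E (White): max(5, 5) = 5
C (Black): min(8, 5) = 5
G (White): max(7, -5) = 7
H (White): max(0, 0) = 0
F (Black): min(7, 0) = 0
B (White): max(5, 0) = 5
K (White): max(8, 5) = 8
J (Black): min(8, -1) = -1
M (White): max(4, 3) = 4
L (Black): min(4, 6) = 4
I (White): max(-1, 4) = 4
Root (Black): min(5, 4) = 4

4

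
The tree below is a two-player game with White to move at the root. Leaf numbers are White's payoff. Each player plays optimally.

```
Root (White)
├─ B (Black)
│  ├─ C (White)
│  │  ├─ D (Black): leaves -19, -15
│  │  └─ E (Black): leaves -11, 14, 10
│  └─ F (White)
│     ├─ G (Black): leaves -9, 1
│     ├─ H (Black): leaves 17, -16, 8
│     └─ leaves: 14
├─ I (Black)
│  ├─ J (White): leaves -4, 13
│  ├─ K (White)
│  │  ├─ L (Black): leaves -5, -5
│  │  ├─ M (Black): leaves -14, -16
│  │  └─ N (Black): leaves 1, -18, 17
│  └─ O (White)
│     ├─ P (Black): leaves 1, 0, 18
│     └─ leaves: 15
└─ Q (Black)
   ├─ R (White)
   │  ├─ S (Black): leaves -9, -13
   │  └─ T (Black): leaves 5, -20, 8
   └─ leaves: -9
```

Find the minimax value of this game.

D (Black): min(-19, -15) = -19
E (Black): min(-11, 14, 10) = -11
C (White): max(-19, -11) = -11
G (Black): min(-9, 1) = -9
H (Black): min(17, -16, 8) = -16
F (White): max(-9, -16, 14) = 14
B (Black): min(-11, 14) = -11
J (White): max(-4, 13) = 13
L (Black): min(-5, -5) = -5
M (Black): min(-14, -16) = -16
N (Black): min(1, -18, 17) = -18
K (White): max(-5, -16, -18) = -5
P (Black): min(1, 0, 18) = 0
O (White): max(0, 15) = 15
I (Black): min(13, -5, 15) = -5
S (Black): min(-9, -13) = -13
T (Black): min(5, -20, 8) = -20
R (White): max(-13, -20) = -13
Q (Black): min(-13, -9) = -13
Root (White): max(-11, -5, -13) = -5

-5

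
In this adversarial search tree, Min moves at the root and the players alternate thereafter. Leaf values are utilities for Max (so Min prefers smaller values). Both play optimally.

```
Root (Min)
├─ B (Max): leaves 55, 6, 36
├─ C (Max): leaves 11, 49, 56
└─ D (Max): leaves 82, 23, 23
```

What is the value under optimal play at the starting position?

55

B (Max): max(55, 6, 36) = 55
C (Max): max(11, 49, 56) = 56
D (Max): max(82, 23, 23) = 82
Root (Min): min(55, 56, 82) = 55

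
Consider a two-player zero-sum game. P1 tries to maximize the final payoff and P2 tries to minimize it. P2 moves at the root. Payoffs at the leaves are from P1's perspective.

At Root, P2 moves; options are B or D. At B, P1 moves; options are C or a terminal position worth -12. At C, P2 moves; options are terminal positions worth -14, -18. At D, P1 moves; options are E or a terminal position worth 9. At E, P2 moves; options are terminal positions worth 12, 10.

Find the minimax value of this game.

C (P2): min(-14, -18) = -18
B (P1): max(-18, -12) = -12
E (P2): min(12, 10) = 10
D (P1): max(10, 9) = 10
Root (P2): min(-12, 10) = -12

-12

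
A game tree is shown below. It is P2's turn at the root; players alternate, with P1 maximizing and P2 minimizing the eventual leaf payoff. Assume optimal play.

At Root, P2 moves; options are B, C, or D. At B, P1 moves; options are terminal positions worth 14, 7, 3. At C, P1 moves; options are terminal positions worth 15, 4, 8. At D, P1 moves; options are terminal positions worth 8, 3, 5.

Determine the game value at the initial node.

8

B (P1): max(14, 7, 3) = 14
C (P1): max(15, 4, 8) = 15
D (P1): max(8, 3, 5) = 8
Root (P2): min(14, 15, 8) = 8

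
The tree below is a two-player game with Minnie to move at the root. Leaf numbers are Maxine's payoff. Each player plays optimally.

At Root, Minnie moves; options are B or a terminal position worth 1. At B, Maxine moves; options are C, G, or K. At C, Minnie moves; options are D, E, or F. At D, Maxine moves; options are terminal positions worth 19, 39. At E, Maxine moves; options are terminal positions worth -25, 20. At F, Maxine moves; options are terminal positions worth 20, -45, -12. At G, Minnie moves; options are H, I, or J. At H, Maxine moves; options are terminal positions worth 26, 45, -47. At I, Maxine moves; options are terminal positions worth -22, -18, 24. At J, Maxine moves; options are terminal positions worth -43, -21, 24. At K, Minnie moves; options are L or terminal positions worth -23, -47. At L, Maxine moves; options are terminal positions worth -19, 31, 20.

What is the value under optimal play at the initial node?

D (Maxine): max(19, 39) = 39
E (Maxine): max(-25, 20) = 20
F (Maxine): max(20, -45, -12) = 20
C (Minnie): min(39, 20, 20) = 20
H (Maxine): max(26, 45, -47) = 45
I (Maxine): max(-22, -18, 24) = 24
J (Maxine): max(-43, -21, 24) = 24
G (Minnie): min(45, 24, 24) = 24
L (Maxine): max(-19, 31, 20) = 31
K (Minnie): min(31, -23, -47) = -47
B (Maxine): max(20, 24, -47) = 24
Root (Minnie): min(24, 1) = 1

1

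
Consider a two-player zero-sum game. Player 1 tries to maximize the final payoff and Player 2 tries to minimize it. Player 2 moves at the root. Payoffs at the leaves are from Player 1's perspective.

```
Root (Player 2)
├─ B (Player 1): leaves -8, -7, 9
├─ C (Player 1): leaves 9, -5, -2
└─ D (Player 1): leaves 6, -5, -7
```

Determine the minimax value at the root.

B (Player 1): max(-8, -7, 9) = 9
C (Player 1): max(9, -5, -2) = 9
D (Player 1): max(6, -5, -7) = 6
Root (Player 2): min(9, 9, 6) = 6

6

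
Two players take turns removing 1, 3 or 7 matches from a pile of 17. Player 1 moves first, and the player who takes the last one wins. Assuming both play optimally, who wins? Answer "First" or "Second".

Positions where the player to move wins (W) vs loses (L):
i:   0  1  2  3  4  5  6  7  8  9 10 11 12 13 14 15 16 17
     L  W  L  W  L  W  L  W  L  W  L  W  L  W  L  W  L  W
Position 17 is W, so the first player wins.

First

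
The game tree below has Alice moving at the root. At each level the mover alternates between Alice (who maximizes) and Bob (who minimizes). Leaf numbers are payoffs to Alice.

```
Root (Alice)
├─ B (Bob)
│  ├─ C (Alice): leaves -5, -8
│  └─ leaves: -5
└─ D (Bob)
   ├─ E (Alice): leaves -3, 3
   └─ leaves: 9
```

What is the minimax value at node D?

3

E: max(-3, 3) = 3
D: min(3, 9) = 3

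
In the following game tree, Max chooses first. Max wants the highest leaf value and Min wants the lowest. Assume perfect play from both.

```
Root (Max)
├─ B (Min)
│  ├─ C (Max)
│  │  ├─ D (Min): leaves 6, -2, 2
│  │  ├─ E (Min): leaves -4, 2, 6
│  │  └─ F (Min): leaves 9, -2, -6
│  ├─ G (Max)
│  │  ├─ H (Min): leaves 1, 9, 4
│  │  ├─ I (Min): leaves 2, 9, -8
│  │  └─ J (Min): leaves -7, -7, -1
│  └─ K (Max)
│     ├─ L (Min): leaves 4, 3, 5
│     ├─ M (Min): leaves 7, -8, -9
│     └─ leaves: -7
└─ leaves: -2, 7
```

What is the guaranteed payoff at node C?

-2

D: min(6, -2, 2) = -2
E: min(-4, 2, 6) = -4
F: min(9, -2, -6) = -6
C: max(-2, -4, -6) = -2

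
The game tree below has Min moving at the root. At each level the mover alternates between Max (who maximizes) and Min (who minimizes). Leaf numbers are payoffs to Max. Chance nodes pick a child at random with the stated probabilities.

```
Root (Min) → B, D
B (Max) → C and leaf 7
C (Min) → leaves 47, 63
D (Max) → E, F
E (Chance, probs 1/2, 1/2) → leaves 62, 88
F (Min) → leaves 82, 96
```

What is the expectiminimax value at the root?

47

C (Min): min(47, 63) = 47
B (Max): max(47, 7) = 47
E (Chance): 1/2·62 + 1/2·88 = 75
F (Min): min(82, 96) = 82
D (Max): max(75, 82) = 82
Root (Min): min(47, 82) = 47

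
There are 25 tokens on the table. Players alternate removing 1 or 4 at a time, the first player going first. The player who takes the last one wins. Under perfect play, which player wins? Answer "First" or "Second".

Second

Positions where the player to move wins (W) vs loses (L):
i:   0  1  2  3  4  5  6  7  8  9 10 11 12 13 14 15 16 17 18 19 20 21 22 23 24 25
     L  W  L  W  W  L  W  L  W  W  L  W  L  W  W  L  W  L  W  W  L  W  L  W  W  L
Position 25 is L, so the second player wins.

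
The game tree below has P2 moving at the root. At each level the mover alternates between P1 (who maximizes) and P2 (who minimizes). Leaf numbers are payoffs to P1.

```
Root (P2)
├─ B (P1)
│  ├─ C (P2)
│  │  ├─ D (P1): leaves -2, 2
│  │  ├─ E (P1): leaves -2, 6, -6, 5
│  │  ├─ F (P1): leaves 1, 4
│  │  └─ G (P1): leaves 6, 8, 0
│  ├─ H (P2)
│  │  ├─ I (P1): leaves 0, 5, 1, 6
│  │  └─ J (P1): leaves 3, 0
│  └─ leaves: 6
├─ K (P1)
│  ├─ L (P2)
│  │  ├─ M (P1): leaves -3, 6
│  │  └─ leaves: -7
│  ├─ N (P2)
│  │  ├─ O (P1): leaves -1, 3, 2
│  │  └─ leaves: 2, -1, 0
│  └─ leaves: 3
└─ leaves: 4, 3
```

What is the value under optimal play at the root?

3

D (P1): max(-2, 2) = 2
E (P1): max(-2, 6, -6, 5) = 6
F (P1): max(1, 4) = 4
G (P1): max(6, 8, 0) = 8
C (P2): min(2, 6, 4, 8) = 2
I (P1): max(0, 5, 1, 6) = 6
J (P1): max(3, 0) = 3
H (P2): min(6, 3) = 3
B (P1): max(2, 3, 6) = 6
M (P1): max(-3, 6) = 6
L (P2): min(6, -7) = -7
O (P1): max(-1, 3, 2) = 3
N (P2): min(3, 2, -1, 0) = -1
K (P1): max(-7, -1, 3) = 3
Root (P2): min(6, 3, 4, 3) = 3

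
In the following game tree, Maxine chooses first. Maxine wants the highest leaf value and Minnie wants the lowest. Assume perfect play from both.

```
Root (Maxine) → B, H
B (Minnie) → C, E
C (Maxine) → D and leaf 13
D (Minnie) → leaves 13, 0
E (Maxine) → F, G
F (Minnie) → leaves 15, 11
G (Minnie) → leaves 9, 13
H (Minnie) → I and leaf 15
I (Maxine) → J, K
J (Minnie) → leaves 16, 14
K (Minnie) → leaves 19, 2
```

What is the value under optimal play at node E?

11

F: min(15, 11) = 11
G: min(9, 13) = 9
E: max(11, 9) = 11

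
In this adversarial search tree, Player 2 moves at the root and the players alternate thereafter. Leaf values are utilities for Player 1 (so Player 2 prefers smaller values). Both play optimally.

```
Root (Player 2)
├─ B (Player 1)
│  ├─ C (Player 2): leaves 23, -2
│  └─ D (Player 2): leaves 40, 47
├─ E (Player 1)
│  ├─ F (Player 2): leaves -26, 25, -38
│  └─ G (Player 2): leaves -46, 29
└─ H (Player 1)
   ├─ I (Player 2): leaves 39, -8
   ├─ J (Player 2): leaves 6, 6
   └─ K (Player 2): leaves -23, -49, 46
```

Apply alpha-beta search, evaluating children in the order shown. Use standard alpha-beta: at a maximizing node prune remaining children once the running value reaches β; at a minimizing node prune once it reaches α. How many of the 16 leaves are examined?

C [α=-∞,β=+∞]: v=-2
D [α=-2,β=+∞]: v=40
B [α=-∞,β=+∞]: v=40
F [α=-∞,β=40]: v=-38
G [α=-38,β=40]: v=-46 after child 1 ≤ α → α-cutoff, skip 1
E [α=-∞,β=40]: v=-38
I [α=-∞,β=-38]: v=-8
H [α=-∞,β=-38]: v=-8 after child 1 ≥ β → β-cutoff, skip 2
Root [α=-∞,β=+∞]: v=-38
Leaves evaluated: 10 of 16.

10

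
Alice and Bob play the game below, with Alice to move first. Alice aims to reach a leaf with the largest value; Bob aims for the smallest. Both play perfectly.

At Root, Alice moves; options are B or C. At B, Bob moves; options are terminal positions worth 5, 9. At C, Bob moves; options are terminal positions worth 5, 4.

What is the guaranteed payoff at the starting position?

B (Bob): min(5, 9) = 5
C (Bob): min(5, 4) = 4
Root (Alice): max(5, 4) = 5

5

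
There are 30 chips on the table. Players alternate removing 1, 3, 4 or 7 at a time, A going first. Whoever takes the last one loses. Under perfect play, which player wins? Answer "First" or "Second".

Compute winning (W) and losing (L) positions by backward induction:
i:   0  1  2  3  4  5  6  7  8  9 10 11 12 13 14 15 16 17 18 19 20 21 22 23 24 25 26 27 28 29 30
     W  L  W  L  W  W  W  W  W  L  W  L  W  W  W  W  W  L  W  L  W  W  W  W  W  L  W  L  W  W  W
Position 30 is W, so the first player wins.

First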